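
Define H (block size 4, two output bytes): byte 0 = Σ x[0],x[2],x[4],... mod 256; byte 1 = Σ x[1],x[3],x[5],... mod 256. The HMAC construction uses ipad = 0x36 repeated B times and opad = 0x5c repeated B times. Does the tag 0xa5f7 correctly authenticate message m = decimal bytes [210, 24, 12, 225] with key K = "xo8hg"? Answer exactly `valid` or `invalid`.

Key "xo8hg" = 78 6f 38 68 67 is 5 bytes > B = 4, so hash it first: H(key) = 17 d7, then zero-pad to 4 bytes: K' = 17 d7 00 00.
K' ⊕ ipad = 21 e1 36 36; K' ⊕ opad = 4b 8b 5c 5c.
Inner hash: even-index sum = 309 mod 256 = 53; odd-index sum = 528 mod 256 = 16 → 35 10.
Outer hash (recomputed tag): even-index sum = 220 mod 256 = 220; odd-index sum = 247 mod 256 = 247 → dc f7.
Recomputed tag = dcf7; claimed = a5f7 → mismatch.

invalid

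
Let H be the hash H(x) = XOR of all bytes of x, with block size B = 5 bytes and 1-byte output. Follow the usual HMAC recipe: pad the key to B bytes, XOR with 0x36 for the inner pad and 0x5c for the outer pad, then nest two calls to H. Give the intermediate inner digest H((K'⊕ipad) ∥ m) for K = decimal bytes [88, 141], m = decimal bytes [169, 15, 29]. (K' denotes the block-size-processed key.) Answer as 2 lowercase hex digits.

Key decimal bytes [88, 141] = 58 8d is 2 bytes ≤ B = 5; zero-pad to 5 bytes: K' = 58 8d 00 00 00.
K' ⊕ ipad = 6e bb 36 36 36.
Inner input = 6e bb 36 36 36 ∥ a9 0f 1d.
Inner hash: XOR 6e⊕bb⊕36⊕36⊕36⊕a9⊕0f⊕1d = 58.

58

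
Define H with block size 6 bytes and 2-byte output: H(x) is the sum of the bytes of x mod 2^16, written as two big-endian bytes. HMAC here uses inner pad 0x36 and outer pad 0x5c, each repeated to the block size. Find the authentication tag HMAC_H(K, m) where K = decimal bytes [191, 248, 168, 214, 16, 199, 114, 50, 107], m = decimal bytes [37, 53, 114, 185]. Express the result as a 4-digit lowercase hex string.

02cf

Key decimal bytes [191, 248, 168, 214, 16, 199, 114, 50, 107] = bf f8 a8 d6 10 c7 72 32 6b is 9 bytes > B = 6, so hash it first: H(key) = 05 1b, then zero-pad to 6 bytes: K' = 05 1b 00 00 00 00.
K' ⊕ ipad = 33 2d 36 36 36 36.  K' ⊕ opad = 59 47 5c 5c 5c 5c.
Inner input = (K'⊕ipad) ∥ m = 33 2d 36 36 36 36 ∥ 25 35 72 b9.
Inner hash: sum = 51+45+54+54+54+54+37+53+114+185 = 701 → 02 bd.
Outer input = (K'⊕opad) ∥ inner = 59 47 5c 5c 5c 5c ∥ 02 bd.
Outer hash (tag): sum = 89+71+92+92+92+92+2+189 = 719 → 02 cf.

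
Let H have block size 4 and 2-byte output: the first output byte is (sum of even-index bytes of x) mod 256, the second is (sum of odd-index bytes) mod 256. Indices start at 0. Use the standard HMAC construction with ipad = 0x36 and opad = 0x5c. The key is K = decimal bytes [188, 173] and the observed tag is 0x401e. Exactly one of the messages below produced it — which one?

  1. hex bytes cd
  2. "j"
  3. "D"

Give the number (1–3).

Key decimal bytes [188, 173] = bc ad is 2 bytes ≤ B = 4; zero-pad to 4 bytes: K' = bc ad 00 00.
K' ⊕ ipad = 8a 9b 36 36; K' ⊕ opad = e0 f1 5c 5c.
m1: inner = H(8a 9b 36 36 cd) = 8d d1; tag = H(e0 f1 5c 5c 8d d1) = c91e
m2: inner = H(8a 9b 36 36 6a) = 2a d1; tag = H(e0 f1 5c 5c 2a d1) = 661e
m3: inner = H(8a 9b 36 36 44) = 04 d1; tag = H(e0 f1 5c 5c 04 d1) = 401e ← matches

3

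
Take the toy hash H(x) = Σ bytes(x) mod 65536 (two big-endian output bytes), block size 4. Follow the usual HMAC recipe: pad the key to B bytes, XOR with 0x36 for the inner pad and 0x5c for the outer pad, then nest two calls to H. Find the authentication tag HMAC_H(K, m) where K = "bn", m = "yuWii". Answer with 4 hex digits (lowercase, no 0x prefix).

Key "bn" = 62 6e is 2 bytes ≤ B = 4; zero-pad to 4 bytes: K' = 62 6e 00 00.
K' ⊕ ipad = 54 58 36 36.  K' ⊕ opad = 3e 32 5c 5c.
Inner input = (K'⊕ipad) ∥ m = 54 58 36 36 ∥ 79 75 57 69 69.
Inner hash: sum = 84+88+54+54+121+117+87+105+105 = 815 → 03 2f.
Outer input = (K'⊕opad) ∥ inner = 3e 32 5c 5c ∥ 03 2f.
Outer hash (tag): sum = 62+50+92+92+3+47 = 346 → 01 5a.

015a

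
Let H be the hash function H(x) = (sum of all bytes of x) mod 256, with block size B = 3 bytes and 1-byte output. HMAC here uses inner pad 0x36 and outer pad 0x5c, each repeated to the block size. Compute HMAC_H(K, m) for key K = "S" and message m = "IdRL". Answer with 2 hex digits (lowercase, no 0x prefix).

Key "S" = 53 is 1 byte ≤ B = 3; zero-pad to 3 bytes: K' = 53 00 00.
K' ⊕ ipad = 65 36 36.  K' ⊕ opad = 0f 5c 5c.
Inner input = (K'⊕ipad) ∥ m = 65 36 36 ∥ 49 64 52 4c.
Inner hash: sum = 101+54+54+73+100+82+76 = 540; mod 256 = 28 → 1c.
Outer input = (K'⊕opad) ∥ inner = 0f 5c 5c ∥ 1c.
Outer hash (tag): sum = 15+92+92+28 = 227 → e3.

e3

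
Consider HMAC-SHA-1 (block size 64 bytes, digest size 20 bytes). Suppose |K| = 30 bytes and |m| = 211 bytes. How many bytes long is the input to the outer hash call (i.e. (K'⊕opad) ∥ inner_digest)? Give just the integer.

84

Key is 30 ≤ 64 bytes, zero-padded: |K'| = 64.
Outer input = (K'⊕opad) ∥ H(inner) → 64 + 20 = 84 bytes.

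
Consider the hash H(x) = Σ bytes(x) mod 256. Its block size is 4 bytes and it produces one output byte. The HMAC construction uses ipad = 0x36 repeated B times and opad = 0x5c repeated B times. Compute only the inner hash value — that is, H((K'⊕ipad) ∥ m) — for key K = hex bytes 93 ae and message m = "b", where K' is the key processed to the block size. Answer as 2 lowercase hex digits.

Key hex bytes 93 ae is 2 bytes ≤ B = 4; zero-pad to 4 bytes: K' = 93 ae 00 00.
K' ⊕ ipad = a5 98 36 36.
Inner input = a5 98 36 36 ∥ 62.
Inner hash: sum = 165+152+54+54+98 = 523; mod 256 = 11 → 0b.

0b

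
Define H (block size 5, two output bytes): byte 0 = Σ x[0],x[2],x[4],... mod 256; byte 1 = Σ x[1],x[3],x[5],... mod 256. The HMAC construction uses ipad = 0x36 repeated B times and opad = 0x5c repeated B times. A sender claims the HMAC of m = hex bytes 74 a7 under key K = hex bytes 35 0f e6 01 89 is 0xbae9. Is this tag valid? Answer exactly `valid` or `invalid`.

invalid

Key hex bytes 35 0f e6 01 89 is exactly B = 5 bytes: K' = 35 0f e6 01 89.
K' ⊕ ipad = 03 39 d0 37 bf; K' ⊕ opad = 69 53 ba 5d d5.
Inner hash: even-index sum = 569 mod 256 = 57; odd-index sum = 228 mod 256 = 228 → 39 e4.
Outer hash (recomputed tag): even-index sum = 732 mod 256 = 220; odd-index sum = 233 mod 256 = 233 → dc e9.
Recomputed tag = dce9; claimed = bae9 → mismatch.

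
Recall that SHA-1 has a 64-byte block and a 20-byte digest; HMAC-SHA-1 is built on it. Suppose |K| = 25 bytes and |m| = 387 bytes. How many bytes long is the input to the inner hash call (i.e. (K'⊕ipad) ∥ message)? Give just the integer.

Key is 25 ≤ 64 bytes, zero-padded: |K'| = 64.
Inner input = (K'⊕ipad) ∥ m → 64 + 387 = 451 bytes.

451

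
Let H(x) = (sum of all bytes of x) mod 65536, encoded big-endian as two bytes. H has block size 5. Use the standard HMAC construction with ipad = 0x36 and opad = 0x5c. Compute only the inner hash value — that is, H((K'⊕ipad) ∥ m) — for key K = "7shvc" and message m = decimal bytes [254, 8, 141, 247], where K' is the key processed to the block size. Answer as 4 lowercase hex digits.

Key "7shvc" = 37 73 68 76 63 is exactly B = 5 bytes: K' = 37 73 68 76 63.
K' ⊕ ipad = 01 45 5e 40 55.
Inner input = 01 45 5e 40 55 ∥ fe 08 8d f7.
Inner hash: sum = 1+69+94+64+85+254+8+141+247 = 963 → 03 c3.

03c3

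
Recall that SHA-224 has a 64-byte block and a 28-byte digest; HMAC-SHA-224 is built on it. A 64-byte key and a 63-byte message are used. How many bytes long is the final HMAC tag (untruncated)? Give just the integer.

28

The tag is one SHA-224 digest: 28 bytes.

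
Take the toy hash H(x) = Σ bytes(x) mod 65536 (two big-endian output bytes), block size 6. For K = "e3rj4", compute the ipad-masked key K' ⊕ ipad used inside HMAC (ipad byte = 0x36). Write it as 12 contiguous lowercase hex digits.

5305445c0236

Key "e3rj4" = 65 33 72 6a 34 is 5 bytes ≤ B = 6; zero-pad to 6 bytes: K' = 65 33 72 6a 34 00.
XOR each byte with 0x36: 65⊕36=53, 33⊕36=05, 72⊕36=44, 6a⊕36=5c, 34⊕36=02, 00⊕36=36.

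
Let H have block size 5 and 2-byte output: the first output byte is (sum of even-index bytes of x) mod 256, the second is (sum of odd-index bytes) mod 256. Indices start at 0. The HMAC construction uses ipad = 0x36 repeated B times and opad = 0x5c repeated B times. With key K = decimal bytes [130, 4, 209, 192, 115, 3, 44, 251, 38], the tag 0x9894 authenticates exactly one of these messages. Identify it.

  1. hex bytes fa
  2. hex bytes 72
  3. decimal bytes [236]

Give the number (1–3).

2

Key decimal bytes [130, 4, 209, 192, 115, 3, 44, 251, 38] = 82 04 d1 c0 73 03 2c fb 26 is 9 bytes > B = 5, so hash it first: H(key) = 18 c2, then zero-pad to 5 bytes: K' = 18 c2 00 00 00.
K' ⊕ ipad = 2e f4 36 36 36; K' ⊕ opad = 44 9e 5c 5c 5c.
m1: inner = H(2e f4 36 36 36 fa) = 9a 24; tag = H(44 9e 5c 5c 5c 9a 24) = 2094
m2: inner = H(2e f4 36 36 36 72) = 9a 9c; tag = H(44 9e 5c 5c 5c 9a 9c) = 9894 ← matches
m3: inner = H(2e f4 36 36 36 ec) = 9a 16; tag = H(44 9e 5c 5c 5c 9a 16) = 1294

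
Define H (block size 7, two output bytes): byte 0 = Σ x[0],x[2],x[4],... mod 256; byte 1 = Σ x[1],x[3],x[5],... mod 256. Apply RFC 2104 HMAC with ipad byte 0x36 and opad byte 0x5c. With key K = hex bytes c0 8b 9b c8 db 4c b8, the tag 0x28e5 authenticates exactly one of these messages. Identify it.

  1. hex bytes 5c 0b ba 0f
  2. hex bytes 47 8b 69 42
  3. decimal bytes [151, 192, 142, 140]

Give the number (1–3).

Key hex bytes c0 8b 9b c8 db 4c b8 is exactly B = 7 bytes: K' = c0 8b 9b c8 db 4c b8.
K' ⊕ ipad = f6 bd ad fe ed 7a 8e; K' ⊕ opad = 9c d7 c7 94 87 10 e4.
m1: inner = H(f6 bd ad fe ed 7a 8e 5c 0b ba 0f) = 38 4b; tag = H(9c d7 c7 94 87 10 e4 38 4b) = 19b3
m2: inner = H(f6 bd ad fe ed 7a 8e 47 8b 69 42) = eb e5; tag = H(9c d7 c7 94 87 10 e4 eb e5) = b366
m3: inner = H(f6 bd ad fe ed 7a 8e 97 c0 8e 8c) = 6a 5a; tag = H(9c d7 c7 94 87 10 e4 6a 5a) = 28e5 ← matches

3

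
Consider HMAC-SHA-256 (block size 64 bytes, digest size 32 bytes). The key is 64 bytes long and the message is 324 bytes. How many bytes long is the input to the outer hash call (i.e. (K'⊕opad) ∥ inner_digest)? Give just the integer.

96

Key is 64 ≤ 64 bytes, zero-padded: |K'| = 64.
Outer input = (K'⊕opad) ∥ H(inner) → 64 + 32 = 96 bytes.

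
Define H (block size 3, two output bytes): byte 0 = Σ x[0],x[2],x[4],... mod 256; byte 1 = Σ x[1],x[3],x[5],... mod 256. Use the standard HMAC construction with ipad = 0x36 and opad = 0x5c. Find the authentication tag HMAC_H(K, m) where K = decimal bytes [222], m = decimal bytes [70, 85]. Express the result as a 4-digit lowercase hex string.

Key decimal bytes [222] = de is 1 byte ≤ B = 3; zero-pad to 3 bytes: K' = de 00 00.
K' ⊕ ipad = e8 36 36.  K' ⊕ opad = 82 5c 5c.
Inner input = (K'⊕ipad) ∥ m = e8 36 36 ∥ 46 55.
Inner hash: even-index sum = 371 mod 256 = 115; odd-index sum = 124 mod 256 = 124 → 73 7c.
Outer input = (K'⊕opad) ∥ inner = 82 5c 5c ∥ 73 7c.
Outer hash (tag): even-index sum = 346 mod 256 = 90; odd-index sum = 207 mod 256 = 207 → 5a cf.

5acf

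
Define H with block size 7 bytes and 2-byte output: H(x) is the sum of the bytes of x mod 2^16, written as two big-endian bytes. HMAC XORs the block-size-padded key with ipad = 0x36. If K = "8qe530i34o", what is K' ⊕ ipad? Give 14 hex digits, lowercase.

34d33636363636

Key "8qe530i34o" = 38 71 65 35 33 30 69 33 34 6f is 10 bytes > B = 7, so hash it first: H(key) = 02 e5, then zero-pad to 7 bytes: K' = 02 e5 00 00 00 00 00.
XOR each byte with 0x36: 02⊕36=34, e5⊕36=d3, 00⊕36=36, 00⊕36=36, 00⊕36=36, 00⊕36=36, 00⊕36=36.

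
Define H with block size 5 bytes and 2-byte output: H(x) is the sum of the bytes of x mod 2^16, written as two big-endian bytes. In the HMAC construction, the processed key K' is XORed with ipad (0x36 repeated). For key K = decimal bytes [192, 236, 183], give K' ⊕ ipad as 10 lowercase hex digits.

f6da813636

Key decimal bytes [192, 236, 183] = c0 ec b7 is 3 bytes ≤ B = 5; zero-pad to 5 bytes: K' = c0 ec b7 00 00.
XOR each byte with 0x36: c0⊕36=f6, ec⊕36=da, b7⊕36=81, 00⊕36=36, 00⊕36=36.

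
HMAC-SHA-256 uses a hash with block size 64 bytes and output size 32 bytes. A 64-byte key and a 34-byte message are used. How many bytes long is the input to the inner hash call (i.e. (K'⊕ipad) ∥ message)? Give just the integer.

Key is 64 ≤ 64 bytes, zero-padded: |K'| = 64.
Inner input = (K'⊕ipad) ∥ m → 64 + 34 = 98 bytes.

98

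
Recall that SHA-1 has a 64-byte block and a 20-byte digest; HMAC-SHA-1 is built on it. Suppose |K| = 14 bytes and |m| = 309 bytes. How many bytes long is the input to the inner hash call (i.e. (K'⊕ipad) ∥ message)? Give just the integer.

373

Key is 14 ≤ 64 bytes, zero-padded: |K'| = 64.
Inner input = (K'⊕ipad) ∥ m → 64 + 309 = 373 bytes.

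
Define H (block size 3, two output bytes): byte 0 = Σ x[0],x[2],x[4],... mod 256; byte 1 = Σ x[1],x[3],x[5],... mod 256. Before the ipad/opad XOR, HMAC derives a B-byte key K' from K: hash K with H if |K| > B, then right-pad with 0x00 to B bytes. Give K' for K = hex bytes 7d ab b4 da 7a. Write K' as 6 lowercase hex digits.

ab8500

|K| = 5 > B = 3, so first hash the key.
H(K): even-index sum = 427 mod 256 = 171; odd-index sum = 389 mod 256 = 133 → ab 85.
Zero-pad H(K) = ab 85 to 3 bytes: K' = ab 85 00.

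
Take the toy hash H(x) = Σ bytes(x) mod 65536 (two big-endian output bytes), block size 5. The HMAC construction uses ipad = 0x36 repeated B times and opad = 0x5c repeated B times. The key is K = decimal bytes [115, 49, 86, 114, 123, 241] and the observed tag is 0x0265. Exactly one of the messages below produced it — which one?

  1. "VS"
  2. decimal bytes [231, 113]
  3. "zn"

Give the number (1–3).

1

Key decimal bytes [115, 49, 86, 114, 123, 241] = 73 31 56 72 7b f1 is 6 bytes > B = 5, so hash it first: H(key) = 02 d8, then zero-pad to 5 bytes: K' = 02 d8 00 00 00.
K' ⊕ ipad = 34 ee 36 36 36; K' ⊕ opad = 5e 84 5c 5c 5c.
m1: inner = H(34 ee 36 36 36 56 53) = 02 6d; tag = H(5e 84 5c 5c 5c 02 6d) = 0265 ← matches
m2: inner = H(34 ee 36 36 36 e7 71) = 03 1c; tag = H(5e 84 5c 5c 5c 03 1c) = 0215
m3: inner = H(34 ee 36 36 36 7a 6e) = 02 ac; tag = H(5e 84 5c 5c 5c 02 ac) = 02a4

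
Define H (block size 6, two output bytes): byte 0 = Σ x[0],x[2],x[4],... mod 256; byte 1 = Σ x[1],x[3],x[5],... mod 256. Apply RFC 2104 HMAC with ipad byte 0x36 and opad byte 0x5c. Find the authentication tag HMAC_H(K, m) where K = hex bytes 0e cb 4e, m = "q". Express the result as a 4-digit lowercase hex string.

Key hex bytes 0e cb 4e is 3 bytes ≤ B = 6; zero-pad to 6 bytes: K' = 0e cb 4e 00 00 00.
K' ⊕ ipad = 38 fd 78 36 36 36.  K' ⊕ opad = 52 97 12 5c 5c 5c.
Inner input = (K'⊕ipad) ∥ m = 38 fd 78 36 36 36 ∥ 71.
Inner hash: even-index sum = 343 mod 256 = 87; odd-index sum = 361 mod 256 = 105 → 57 69.
Outer input = (K'⊕opad) ∥ inner = 52 97 12 5c 5c 5c ∥ 57 69.
Outer hash (tag): even-index sum = 279 mod 256 = 23; odd-index sum = 440 mod 256 = 184 → 17 b8.

17b8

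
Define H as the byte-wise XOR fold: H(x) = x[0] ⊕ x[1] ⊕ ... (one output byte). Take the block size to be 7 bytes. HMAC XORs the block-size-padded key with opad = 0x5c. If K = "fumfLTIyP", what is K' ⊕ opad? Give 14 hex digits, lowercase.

Key "fumfLTIyP" = 66 75 6d 66 4c 54 49 79 50 is 9 bytes > B = 7, so hash it first: H(key) = 60, then zero-pad to 7 bytes: K' = 60 00 00 00 00 00 00.
XOR each byte with 0x5c: 60⊕5c=3c, 00⊕5c=5c, 00⊕5c=5c, 00⊕5c=5c, 00⊕5c=5c, 00⊕5c=5c, 00⊕5c=5c.

3c5c5c5c5c5c5c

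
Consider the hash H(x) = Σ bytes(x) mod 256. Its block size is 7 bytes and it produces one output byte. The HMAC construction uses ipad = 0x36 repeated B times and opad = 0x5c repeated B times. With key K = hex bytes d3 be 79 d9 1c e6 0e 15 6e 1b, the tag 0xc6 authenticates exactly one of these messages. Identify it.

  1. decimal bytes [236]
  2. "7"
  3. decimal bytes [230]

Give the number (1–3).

3

Key hex bytes d3 be 79 d9 1c e6 0e 15 6e 1b is 10 bytes > B = 7, so hash it first: H(key) = 91, then zero-pad to 7 bytes: K' = 91 00 00 00 00 00 00.
K' ⊕ ipad = a7 36 36 36 36 36 36; K' ⊕ opad = cd 5c 5c 5c 5c 5c 5c.
m1: inner = H(a7 36 36 36 36 36 36 ec) = d7; tag = H(cd 5c 5c 5c 5c 5c 5c d7) = cc
m2: inner = H(a7 36 36 36 36 36 36 37) = 22; tag = H(cd 5c 5c 5c 5c 5c 5c 22) = 17
m3: inner = H(a7 36 36 36 36 36 36 e6) = d1; tag = H(cd 5c 5c 5c 5c 5c 5c d1) = c6 ← matches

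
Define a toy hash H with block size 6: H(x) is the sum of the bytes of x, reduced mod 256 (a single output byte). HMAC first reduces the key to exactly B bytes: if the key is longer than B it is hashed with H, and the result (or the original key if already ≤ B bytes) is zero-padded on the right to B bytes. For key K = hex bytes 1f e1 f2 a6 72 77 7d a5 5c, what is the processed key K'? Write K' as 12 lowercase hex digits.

|K| = 9 > B = 6, so first hash the key.
H(K): sum = 31+225+242+166+114+119+125+165+92 = 1279; mod 256 = 255 → ff.
Zero-pad H(K) = ff to 6 bytes: K' = ff 00 00 00 00 00.

ff0000000000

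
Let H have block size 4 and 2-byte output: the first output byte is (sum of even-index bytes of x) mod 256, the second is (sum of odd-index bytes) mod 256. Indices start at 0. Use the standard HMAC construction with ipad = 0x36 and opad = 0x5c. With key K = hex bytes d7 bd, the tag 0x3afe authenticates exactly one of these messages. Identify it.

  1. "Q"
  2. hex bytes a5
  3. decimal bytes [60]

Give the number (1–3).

3

Key hex bytes d7 bd is 2 bytes ≤ B = 4; zero-pad to 4 bytes: K' = d7 bd 00 00.
K' ⊕ ipad = e1 8b 36 36; K' ⊕ opad = 8b e1 5c 5c.
m1: inner = H(e1 8b 36 36 51) = 68 c1; tag = H(8b e1 5c 5c 68 c1) = 4ffe
m2: inner = H(e1 8b 36 36 a5) = bc c1; tag = H(8b e1 5c 5c bc c1) = a3fe
m3: inner = H(e1 8b 36 36 3c) = 53 c1; tag = H(8b e1 5c 5c 53 c1) = 3afe ← matches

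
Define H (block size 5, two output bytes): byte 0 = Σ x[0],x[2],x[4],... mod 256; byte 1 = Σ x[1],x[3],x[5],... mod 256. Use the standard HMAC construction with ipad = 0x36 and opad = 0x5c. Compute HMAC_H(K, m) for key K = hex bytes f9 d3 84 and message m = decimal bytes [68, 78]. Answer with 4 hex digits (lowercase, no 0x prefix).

Key hex bytes f9 d3 84 is 3 bytes ≤ B = 5; zero-pad to 5 bytes: K' = f9 d3 84 00 00.
K' ⊕ ipad = cf e5 b2 36 36.  K' ⊕ opad = a5 8f d8 5c 5c.
Inner input = (K'⊕ipad) ∥ m = cf e5 b2 36 36 ∥ 44 4e.
Inner hash: even-index sum = 517 mod 256 = 5; odd-index sum = 351 mod 256 = 95 → 05 5f.
Outer input = (K'⊕opad) ∥ inner = a5 8f d8 5c 5c ∥ 05 5f.
Outer hash (tag): even-index sum = 568 mod 256 = 56; odd-index sum = 240 mod 256 = 240 → 38 f0.

38f0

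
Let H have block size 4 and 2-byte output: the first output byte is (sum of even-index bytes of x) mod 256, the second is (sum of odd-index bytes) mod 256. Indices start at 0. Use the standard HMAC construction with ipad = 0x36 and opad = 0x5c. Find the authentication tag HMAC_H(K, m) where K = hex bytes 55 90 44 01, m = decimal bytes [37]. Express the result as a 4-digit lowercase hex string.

Key hex bytes 55 90 44 01 is exactly B = 4 bytes: K' = 55 90 44 01.
K' ⊕ ipad = 63 a6 72 37.  K' ⊕ opad = 09 cc 18 5d.
Inner input = (K'⊕ipad) ∥ m = 63 a6 72 37 ∥ 25.
Inner hash: even-index sum = 250 mod 256 = 250; odd-index sum = 221 mod 256 = 221 → fa dd.
Outer input = (K'⊕opad) ∥ inner = 09 cc 18 5d ∥ fa dd.
Outer hash (tag): even-index sum = 283 mod 256 = 27; odd-index sum = 518 mod 256 = 6 → 1b 06.

1b06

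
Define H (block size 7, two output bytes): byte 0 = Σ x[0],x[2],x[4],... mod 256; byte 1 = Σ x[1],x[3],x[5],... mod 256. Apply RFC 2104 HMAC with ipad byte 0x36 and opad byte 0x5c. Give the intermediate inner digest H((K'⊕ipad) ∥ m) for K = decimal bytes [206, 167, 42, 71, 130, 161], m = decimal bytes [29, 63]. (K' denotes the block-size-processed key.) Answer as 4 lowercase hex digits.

3db6

Key decimal bytes [206, 167, 42, 71, 130, 161] = ce a7 2a 47 82 a1 is 6 bytes ≤ B = 7; zero-pad to 7 bytes: K' = ce a7 2a 47 82 a1 00.
K' ⊕ ipad = f8 91 1c 71 b4 97 36.
Inner input = f8 91 1c 71 b4 97 36 ∥ 1d 3f.
Inner hash: even-index sum = 573 mod 256 = 61; odd-index sum = 438 mod 256 = 182 → 3d b6.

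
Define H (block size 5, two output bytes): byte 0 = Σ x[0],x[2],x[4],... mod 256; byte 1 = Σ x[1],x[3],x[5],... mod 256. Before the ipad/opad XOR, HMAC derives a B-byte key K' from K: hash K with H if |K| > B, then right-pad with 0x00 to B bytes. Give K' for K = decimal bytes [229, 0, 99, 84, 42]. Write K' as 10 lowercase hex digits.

Key decimal bytes [229, 0, 99, 84, 42] = e5 00 63 54 2a is exactly B = 5 bytes: K' = e5 00 63 54 2a.

e50063542a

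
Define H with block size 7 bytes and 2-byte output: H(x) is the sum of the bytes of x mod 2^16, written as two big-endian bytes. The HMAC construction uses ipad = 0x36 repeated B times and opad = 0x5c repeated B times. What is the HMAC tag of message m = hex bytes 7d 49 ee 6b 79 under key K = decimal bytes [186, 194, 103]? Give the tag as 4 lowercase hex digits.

0375

Key decimal bytes [186, 194, 103] = ba c2 67 is 3 bytes ≤ B = 7; zero-pad to 7 bytes: K' = ba c2 67 00 00 00 00.
K' ⊕ ipad = 8c f4 51 36 36 36 36.  K' ⊕ opad = e6 9e 3b 5c 5c 5c 5c.
Inner input = (K'⊕ipad) ∥ m = 8c f4 51 36 36 36 36 ∥ 7d 49 ee 6b 79.
Inner hash: sum = 140+244+81+54+54+54+54+125+73+238+107+121 = 1345 → 05 41.
Outer input = (K'⊕opad) ∥ inner = e6 9e 3b 5c 5c 5c 5c ∥ 05 41.
Outer hash (tag): sum = 230+158+59+92+92+92+92+5+65 = 885 → 03 75.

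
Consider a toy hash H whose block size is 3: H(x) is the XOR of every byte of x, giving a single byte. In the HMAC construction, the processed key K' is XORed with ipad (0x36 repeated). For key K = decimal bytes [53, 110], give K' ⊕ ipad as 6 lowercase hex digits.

035836

Key decimal bytes [53, 110] = 35 6e is 2 bytes ≤ B = 3; zero-pad to 3 bytes: K' = 35 6e 00.
XOR each byte with 0x36: 35⊕36=03, 6e⊕36=58, 00⊕36=36.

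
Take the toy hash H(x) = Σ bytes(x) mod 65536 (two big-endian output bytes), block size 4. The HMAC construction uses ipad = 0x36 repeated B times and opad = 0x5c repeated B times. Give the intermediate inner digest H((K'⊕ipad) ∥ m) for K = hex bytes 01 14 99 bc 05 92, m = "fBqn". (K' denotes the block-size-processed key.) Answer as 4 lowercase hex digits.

025e

Key hex bytes 01 14 99 bc 05 92 is 6 bytes > B = 4, so hash it first: H(key) = 02 01, then zero-pad to 4 bytes: K' = 02 01 00 00.
K' ⊕ ipad = 34 37 36 36.
Inner input = 34 37 36 36 ∥ 66 42 71 6e.
Inner hash: sum = 52+55+54+54+102+66+113+110 = 606 → 02 5e.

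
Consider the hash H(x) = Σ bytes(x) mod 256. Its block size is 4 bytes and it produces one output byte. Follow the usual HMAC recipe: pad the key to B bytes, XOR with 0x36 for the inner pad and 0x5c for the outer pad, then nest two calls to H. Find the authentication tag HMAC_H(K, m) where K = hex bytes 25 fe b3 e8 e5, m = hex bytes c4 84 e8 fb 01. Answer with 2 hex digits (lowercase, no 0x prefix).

76

Key hex bytes 25 fe b3 e8 e5 is 5 bytes > B = 4, so hash it first: H(key) = a3, then zero-pad to 4 bytes: K' = a3 00 00 00.
K' ⊕ ipad = 95 36 36 36.  K' ⊕ opad = ff 5c 5c 5c.
Inner input = (K'⊕ipad) ∥ m = 95 36 36 36 ∥ c4 84 e8 fb 01.
Inner hash: sum = 149+54+54+54+196+132+232+251+1 = 1123; mod 256 = 99 → 63.
Outer input = (K'⊕opad) ∥ inner = ff 5c 5c 5c ∥ 63.
Outer hash (tag): sum = 255+92+92+92+99 = 630; mod 256 = 118 → 76.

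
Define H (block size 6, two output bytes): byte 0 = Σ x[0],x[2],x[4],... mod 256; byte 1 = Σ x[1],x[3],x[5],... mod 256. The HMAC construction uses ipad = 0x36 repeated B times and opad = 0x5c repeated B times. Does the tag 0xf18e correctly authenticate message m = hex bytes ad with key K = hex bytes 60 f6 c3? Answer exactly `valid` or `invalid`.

invalid

Key hex bytes 60 f6 c3 is 3 bytes ≤ B = 6; zero-pad to 6 bytes: K' = 60 f6 c3 00 00 00.
K' ⊕ ipad = 56 c0 f5 36 36 36; K' ⊕ opad = 3c aa 9f 5c 5c 5c.
Inner hash: even-index sum = 558 mod 256 = 46; odd-index sum = 300 mod 256 = 44 → 2e 2c.
Outer hash (recomputed tag): even-index sum = 357 mod 256 = 101; odd-index sum = 398 mod 256 = 142 → 65 8e.
Recomputed tag = 658e; claimed = f18e → mismatch.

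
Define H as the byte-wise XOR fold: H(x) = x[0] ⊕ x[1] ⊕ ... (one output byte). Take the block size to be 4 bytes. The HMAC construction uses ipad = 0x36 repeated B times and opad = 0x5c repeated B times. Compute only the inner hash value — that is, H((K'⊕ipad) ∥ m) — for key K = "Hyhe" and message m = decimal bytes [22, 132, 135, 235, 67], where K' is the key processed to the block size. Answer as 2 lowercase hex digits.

Key "Hyhe" = 48 79 68 65 is exactly B = 4 bytes: K' = 48 79 68 65.
K' ⊕ ipad = 7e 4f 5e 53.
Inner input = 7e 4f 5e 53 ∥ 16 84 87 eb 43.
Inner hash: XOR 7e⊕4f⊕5e⊕53⊕16⊕84⊕87⊕eb⊕43 = 81.

81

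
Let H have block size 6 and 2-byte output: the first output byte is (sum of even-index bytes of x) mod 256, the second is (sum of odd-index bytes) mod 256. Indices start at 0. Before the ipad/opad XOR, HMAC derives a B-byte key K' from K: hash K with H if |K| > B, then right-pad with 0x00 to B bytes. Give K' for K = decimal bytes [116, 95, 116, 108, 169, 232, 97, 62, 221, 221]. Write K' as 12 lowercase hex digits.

|K| = 10 > B = 6, so first hash the key.
H(K): even-index sum = 719 mod 256 = 207; odd-index sum = 718 mod 256 = 206 → cf ce.
Zero-pad H(K) = cf ce to 6 bytes: K' = cf ce 00 00 00 00.

cfce00000000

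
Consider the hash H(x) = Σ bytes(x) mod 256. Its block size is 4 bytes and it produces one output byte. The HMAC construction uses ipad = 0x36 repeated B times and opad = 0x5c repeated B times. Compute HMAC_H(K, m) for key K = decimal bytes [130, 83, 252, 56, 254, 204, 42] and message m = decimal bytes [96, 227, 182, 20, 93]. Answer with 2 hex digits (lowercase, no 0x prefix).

Key decimal bytes [130, 83, 252, 56, 254, 204, 42] = 82 53 fc 38 fe cc 2a is 7 bytes > B = 4, so hash it first: H(key) = fd, then zero-pad to 4 bytes: K' = fd 00 00 00.
K' ⊕ ipad = cb 36 36 36.  K' ⊕ opad = a1 5c 5c 5c.
Inner input = (K'⊕ipad) ∥ m = cb 36 36 36 ∥ 60 e3 b6 14 5d.
Inner hash: sum = 203+54+54+54+96+227+182+20+93 = 983; mod 256 = 215 → d7.
Outer input = (K'⊕opad) ∥ inner = a1 5c 5c 5c ∥ d7.
Outer hash (tag): sum = 161+92+92+92+215 = 652; mod 256 = 140 → 8c.

8c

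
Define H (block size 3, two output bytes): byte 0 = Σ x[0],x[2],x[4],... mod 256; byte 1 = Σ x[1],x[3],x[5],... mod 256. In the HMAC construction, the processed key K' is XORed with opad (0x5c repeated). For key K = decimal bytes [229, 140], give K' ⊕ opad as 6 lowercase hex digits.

b9d05c

Key decimal bytes [229, 140] = e5 8c is 2 bytes ≤ B = 3; zero-pad to 3 bytes: K' = e5 8c 00.
XOR each byte with 0x5c: e5⊕5c=b9, 8c⊕5c=d0, 00⊕5c=5c.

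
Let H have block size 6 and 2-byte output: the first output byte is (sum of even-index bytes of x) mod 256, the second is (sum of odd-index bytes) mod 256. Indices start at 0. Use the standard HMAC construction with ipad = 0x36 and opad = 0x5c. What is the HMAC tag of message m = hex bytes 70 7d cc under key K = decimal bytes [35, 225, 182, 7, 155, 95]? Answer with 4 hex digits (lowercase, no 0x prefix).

ae09

Key decimal bytes [35, 225, 182, 7, 155, 95] = 23 e1 b6 07 9b 5f is exactly B = 6 bytes: K' = 23 e1 b6 07 9b 5f.
K' ⊕ ipad = 15 d7 80 31 ad 69.  K' ⊕ opad = 7f bd ea 5b c7 03.
Inner input = (K'⊕ipad) ∥ m = 15 d7 80 31 ad 69 ∥ 70 7d cc.
Inner hash: even-index sum = 638 mod 256 = 126; odd-index sum = 494 mod 256 = 238 → 7e ee.
Outer input = (K'⊕opad) ∥ inner = 7f bd ea 5b c7 03 ∥ 7e ee.
Outer hash (tag): even-index sum = 686 mod 256 = 174; odd-index sum = 521 mod 256 = 9 → ae 09.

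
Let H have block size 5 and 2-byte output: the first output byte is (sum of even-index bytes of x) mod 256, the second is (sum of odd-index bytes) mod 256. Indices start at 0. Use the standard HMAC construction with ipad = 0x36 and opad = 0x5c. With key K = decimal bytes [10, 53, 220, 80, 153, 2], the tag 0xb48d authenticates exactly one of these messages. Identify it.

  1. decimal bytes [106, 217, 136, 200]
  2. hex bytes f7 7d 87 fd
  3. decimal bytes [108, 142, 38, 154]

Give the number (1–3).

Key decimal bytes [10, 53, 220, 80, 153, 2] = 0a 35 dc 50 99 02 is 6 bytes > B = 5, so hash it first: H(key) = 7f 87, then zero-pad to 5 bytes: K' = 7f 87 00 00 00.
K' ⊕ ipad = 49 b1 36 36 36; K' ⊕ opad = 23 db 5c 5c 5c.
m1: inner = H(49 b1 36 36 36 6a d9 88 c8) = 56 d9; tag = H(23 db 5c 5c 5c 56 d9) = b48d ← matches
m2: inner = H(49 b1 36 36 36 f7 7d 87 fd) = 2f 65; tag = H(23 db 5c 5c 5c 2f 65) = 4066
m3: inner = H(49 b1 36 36 36 6c 8e 26 9a) = dd 79; tag = H(23 db 5c 5c 5c dd 79) = 5414

1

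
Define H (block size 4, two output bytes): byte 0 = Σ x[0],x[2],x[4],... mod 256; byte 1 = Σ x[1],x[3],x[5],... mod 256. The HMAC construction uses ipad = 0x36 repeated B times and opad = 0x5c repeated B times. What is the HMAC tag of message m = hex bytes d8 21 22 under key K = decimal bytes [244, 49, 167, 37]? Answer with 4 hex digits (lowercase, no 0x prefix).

Key decimal bytes [244, 49, 167, 37] = f4 31 a7 25 is exactly B = 4 bytes: K' = f4 31 a7 25.
K' ⊕ ipad = c2 07 91 13.  K' ⊕ opad = a8 6d fb 79.
Inner input = (K'⊕ipad) ∥ m = c2 07 91 13 ∥ d8 21 22.
Inner hash: even-index sum = 589 mod 256 = 77; odd-index sum = 59 mod 256 = 59 → 4d 3b.
Outer input = (K'⊕opad) ∥ inner = a8 6d fb 79 ∥ 4d 3b.
Outer hash (tag): even-index sum = 496 mod 256 = 240; odd-index sum = 289 mod 256 = 33 → f0 21.

f021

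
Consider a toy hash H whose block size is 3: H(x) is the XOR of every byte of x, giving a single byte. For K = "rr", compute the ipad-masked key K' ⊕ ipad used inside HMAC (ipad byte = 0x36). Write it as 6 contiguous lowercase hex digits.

444436

Key "rr" = 72 72 is 2 bytes ≤ B = 3; zero-pad to 3 bytes: K' = 72 72 00.
XOR each byte with 0x36: 72⊕36=44, 72⊕36=44, 00⊕36=36.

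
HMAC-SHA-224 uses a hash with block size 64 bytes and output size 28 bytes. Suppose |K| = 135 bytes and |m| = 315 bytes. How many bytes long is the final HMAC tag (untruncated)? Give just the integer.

The tag is one SHA-224 digest: 28 bytes.

28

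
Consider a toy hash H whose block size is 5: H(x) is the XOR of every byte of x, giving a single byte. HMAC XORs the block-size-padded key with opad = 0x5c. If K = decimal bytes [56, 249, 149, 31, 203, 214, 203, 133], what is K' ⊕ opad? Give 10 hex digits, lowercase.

445c5c5c5c

Key decimal bytes [56, 249, 149, 31, 203, 214, 203, 133] = 38 f9 95 1f cb d6 cb 85 is 8 bytes > B = 5, so hash it first: H(key) = 18, then zero-pad to 5 bytes: K' = 18 00 00 00 00.
XOR each byte with 0x5c: 18⊕5c=44, 00⊕5c=5c, 00⊕5c=5c, 00⊕5c=5c, 00⊕5c=5c.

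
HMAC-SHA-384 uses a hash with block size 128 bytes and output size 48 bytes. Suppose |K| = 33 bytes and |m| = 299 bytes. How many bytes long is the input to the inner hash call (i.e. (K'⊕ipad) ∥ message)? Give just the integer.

Key is 33 ≤ 128 bytes, zero-padded: |K'| = 128.
Inner input = (K'⊕ipad) ∥ m → 128 + 299 = 427 bytes.

427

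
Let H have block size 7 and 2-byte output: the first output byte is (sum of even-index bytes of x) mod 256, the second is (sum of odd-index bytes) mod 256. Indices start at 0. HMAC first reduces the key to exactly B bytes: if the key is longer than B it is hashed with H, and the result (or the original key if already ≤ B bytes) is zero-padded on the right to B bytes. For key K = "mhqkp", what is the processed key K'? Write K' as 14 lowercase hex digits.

Key "mhqkp" = 6d 68 71 6b 70 is 5 bytes ≤ B = 7; zero-pad to 7 bytes: K' = 6d 68 71 6b 70 00 00.

6d68716b700000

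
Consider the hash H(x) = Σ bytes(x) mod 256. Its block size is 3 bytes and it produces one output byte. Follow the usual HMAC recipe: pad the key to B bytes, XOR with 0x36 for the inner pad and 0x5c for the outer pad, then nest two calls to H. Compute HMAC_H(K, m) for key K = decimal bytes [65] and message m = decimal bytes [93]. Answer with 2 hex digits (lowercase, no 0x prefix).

15

Key decimal bytes [65] = 41 is 1 byte ≤ B = 3; zero-pad to 3 bytes: K' = 41 00 00.
K' ⊕ ipad = 77 36 36.  K' ⊕ opad = 1d 5c 5c.
Inner input = (K'⊕ipad) ∥ m = 77 36 36 ∥ 5d.
Inner hash: sum = 119+54+54+93 = 320; mod 256 = 64 → 40.
Outer input = (K'⊕opad) ∥ inner = 1d 5c 5c ∥ 40.
Outer hash (tag): sum = 29+92+92+64 = 277; mod 256 = 21 → 15.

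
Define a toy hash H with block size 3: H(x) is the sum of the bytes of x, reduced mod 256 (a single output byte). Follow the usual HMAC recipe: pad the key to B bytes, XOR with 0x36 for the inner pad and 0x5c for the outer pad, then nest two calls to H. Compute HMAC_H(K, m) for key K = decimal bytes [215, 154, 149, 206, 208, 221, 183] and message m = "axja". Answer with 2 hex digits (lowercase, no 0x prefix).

3a

Key decimal bytes [215, 154, 149, 206, 208, 221, 183] = d7 9a 95 ce d0 dd b7 is 7 bytes > B = 3, so hash it first: H(key) = 38, then zero-pad to 3 bytes: K' = 38 00 00.
K' ⊕ ipad = 0e 36 36.  K' ⊕ opad = 64 5c 5c.
Inner input = (K'⊕ipad) ∥ m = 0e 36 36 ∥ 61 78 6a 61.
Inner hash: sum = 14+54+54+97+120+106+97 = 542; mod 256 = 30 → 1e.
Outer input = (K'⊕opad) ∥ inner = 64 5c 5c ∥ 1e.
Outer hash (tag): sum = 100+92+92+30 = 314; mod 256 = 58 → 3a.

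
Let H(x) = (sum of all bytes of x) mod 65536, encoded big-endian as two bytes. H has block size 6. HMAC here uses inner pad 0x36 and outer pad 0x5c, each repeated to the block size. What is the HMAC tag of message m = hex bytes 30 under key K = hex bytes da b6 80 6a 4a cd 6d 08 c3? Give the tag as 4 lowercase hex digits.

Key hex bytes da b6 80 6a 4a cd 6d 08 c3 is 9 bytes > B = 6, so hash it first: H(key) = 04 c9, then zero-pad to 6 bytes: K' = 04 c9 00 00 00 00.
K' ⊕ ipad = 32 ff 36 36 36 36.  K' ⊕ opad = 58 95 5c 5c 5c 5c.
Inner input = (K'⊕ipad) ∥ m = 32 ff 36 36 36 36 ∥ 30.
Inner hash: sum = 50+255+54+54+54+54+48 = 569 → 02 39.
Outer input = (K'⊕opad) ∥ inner = 58 95 5c 5c 5c 5c ∥ 02 39.
Outer hash (tag): sum = 88+149+92+92+92+92+2+57 = 664 → 02 98.

0298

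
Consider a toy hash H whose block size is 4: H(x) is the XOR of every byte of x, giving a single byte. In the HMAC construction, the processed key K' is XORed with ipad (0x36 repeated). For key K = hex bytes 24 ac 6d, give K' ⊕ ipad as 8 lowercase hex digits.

Key hex bytes 24 ac 6d is 3 bytes ≤ B = 4; zero-pad to 4 bytes: K' = 24 ac 6d 00.
XOR each byte with 0x36: 24⊕36=12, ac⊕36=9a, 6d⊕36=5b, 00⊕36=36.

129a5b36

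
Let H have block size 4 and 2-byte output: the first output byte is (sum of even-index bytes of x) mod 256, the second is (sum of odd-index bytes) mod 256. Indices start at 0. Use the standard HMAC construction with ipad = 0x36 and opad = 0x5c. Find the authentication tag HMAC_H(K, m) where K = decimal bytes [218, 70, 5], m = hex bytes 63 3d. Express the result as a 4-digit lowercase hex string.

6159

Key decimal bytes [218, 70, 5] = da 46 05 is 3 bytes ≤ B = 4; zero-pad to 4 bytes: K' = da 46 05 00.
K' ⊕ ipad = ec 70 33 36.  K' ⊕ opad = 86 1a 59 5c.
Inner input = (K'⊕ipad) ∥ m = ec 70 33 36 ∥ 63 3d.
Inner hash: even-index sum = 386 mod 256 = 130; odd-index sum = 227 mod 256 = 227 → 82 e3.
Outer input = (K'⊕opad) ∥ inner = 86 1a 59 5c ∥ 82 e3.
Outer hash (tag): even-index sum = 353 mod 256 = 97; odd-index sum = 345 mod 256 = 89 → 61 59.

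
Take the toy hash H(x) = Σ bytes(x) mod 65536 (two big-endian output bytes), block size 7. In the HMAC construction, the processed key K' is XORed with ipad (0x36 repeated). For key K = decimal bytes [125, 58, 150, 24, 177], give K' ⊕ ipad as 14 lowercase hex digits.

Key decimal bytes [125, 58, 150, 24, 177] = 7d 3a 96 18 b1 is 5 bytes ≤ B = 7; zero-pad to 7 bytes: K' = 7d 3a 96 18 b1 00 00.
XOR each byte with 0x36: 7d⊕36=4b, 3a⊕36=0c, 96⊕36=a0, 18⊕36=2e, b1⊕36=87, 00⊕36=36, 00⊕36=36.

4b0ca02e873636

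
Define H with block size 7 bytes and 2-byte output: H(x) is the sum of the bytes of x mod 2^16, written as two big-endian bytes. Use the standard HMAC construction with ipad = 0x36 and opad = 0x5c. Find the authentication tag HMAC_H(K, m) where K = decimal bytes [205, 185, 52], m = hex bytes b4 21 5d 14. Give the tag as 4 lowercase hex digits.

03fb

Key decimal bytes [205, 185, 52] = cd b9 34 is 3 bytes ≤ B = 7; zero-pad to 7 bytes: K' = cd b9 34 00 00 00 00.
K' ⊕ ipad = fb 8f 02 36 36 36 36.  K' ⊕ opad = 91 e5 68 5c 5c 5c 5c.
Inner input = (K'⊕ipad) ∥ m = fb 8f 02 36 36 36 36 ∥ b4 21 5d 14.
Inner hash: sum = 251+143+2+54+54+54+54+180+33+93+20 = 938 → 03 aa.
Outer input = (K'⊕opad) ∥ inner = 91 e5 68 5c 5c 5c 5c ∥ 03 aa.
Outer hash (tag): sum = 145+229+104+92+92+92+92+3+170 = 1019 → 03 fb.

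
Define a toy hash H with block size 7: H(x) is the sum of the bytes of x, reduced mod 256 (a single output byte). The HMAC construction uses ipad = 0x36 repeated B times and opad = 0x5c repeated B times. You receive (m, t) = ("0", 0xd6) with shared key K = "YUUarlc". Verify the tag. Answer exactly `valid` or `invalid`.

invalid

Key "YUUarlc" = 59 55 55 61 72 6c 63 is exactly B = 7 bytes: K' = 59 55 55 61 72 6c 63.
K' ⊕ ipad = 6f 63 63 57 44 5a 55; K' ⊕ opad = 05 09 09 3d 2e 30 3f.
Inner hash: sum = 111+99+99+87+68+90+85+48 = 687; mod 256 = 175 → af.
Outer hash (recomputed tag): sum = 5+9+9+61+46+48+63+175 = 416; mod 256 = 160 → a0.
Recomputed tag = a0; claimed = d6 → mismatch.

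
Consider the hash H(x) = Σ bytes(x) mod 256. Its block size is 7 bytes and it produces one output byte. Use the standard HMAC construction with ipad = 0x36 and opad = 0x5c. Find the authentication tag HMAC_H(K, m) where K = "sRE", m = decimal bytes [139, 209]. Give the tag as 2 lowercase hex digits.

Key "sRE" = 73 52 45 is 3 bytes ≤ B = 7; zero-pad to 7 bytes: K' = 73 52 45 00 00 00 00.
K' ⊕ ipad = 45 64 73 36 36 36 36.  K' ⊕ opad = 2f 0e 19 5c 5c 5c 5c.
Inner input = (K'⊕ipad) ∥ m = 45 64 73 36 36 36 36 ∥ 8b d1.
Inner hash: sum = 69+100+115+54+54+54+54+139+209 = 848; mod 256 = 80 → 50.
Outer input = (K'⊕opad) ∥ inner = 2f 0e 19 5c 5c 5c 5c ∥ 50.
Outer hash (tag): sum = 47+14+25+92+92+92+92+80 = 534; mod 256 = 22 → 16.

16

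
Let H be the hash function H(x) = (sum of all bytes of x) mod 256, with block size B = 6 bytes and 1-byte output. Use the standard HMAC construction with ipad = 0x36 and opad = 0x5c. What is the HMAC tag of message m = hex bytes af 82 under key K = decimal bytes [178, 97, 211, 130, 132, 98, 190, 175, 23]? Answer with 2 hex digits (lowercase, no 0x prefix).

Key decimal bytes [178, 97, 211, 130, 132, 98, 190, 175, 23] = b2 61 d3 82 84 62 be af 17 is 9 bytes > B = 6, so hash it first: H(key) = d2, then zero-pad to 6 bytes: K' = d2 00 00 00 00 00.
K' ⊕ ipad = e4 36 36 36 36 36.  K' ⊕ opad = 8e 5c 5c 5c 5c 5c.
Inner input = (K'⊕ipad) ∥ m = e4 36 36 36 36 36 ∥ af 82.
Inner hash: sum = 228+54+54+54+54+54+175+130 = 803; mod 256 = 35 → 23.
Outer input = (K'⊕opad) ∥ inner = 8e 5c 5c 5c 5c 5c ∥ 23.
Outer hash (tag): sum = 142+92+92+92+92+92+35 = 637; mod 256 = 125 → 7d.

7d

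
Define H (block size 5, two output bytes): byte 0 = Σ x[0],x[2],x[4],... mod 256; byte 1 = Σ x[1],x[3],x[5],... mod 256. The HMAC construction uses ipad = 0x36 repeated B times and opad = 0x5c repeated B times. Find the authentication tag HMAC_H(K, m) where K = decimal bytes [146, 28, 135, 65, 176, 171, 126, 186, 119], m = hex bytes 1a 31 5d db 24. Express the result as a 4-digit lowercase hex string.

5ffa

Key decimal bytes [146, 28, 135, 65, 176, 171, 126, 186, 119] = 92 1c 87 41 b0 ab 7e ba 77 is 9 bytes > B = 5, so hash it first: H(key) = be c2, then zero-pad to 5 bytes: K' = be c2 00 00 00.
K' ⊕ ipad = 88 f4 36 36 36.  K' ⊕ opad = e2 9e 5c 5c 5c.
Inner input = (K'⊕ipad) ∥ m = 88 f4 36 36 36 ∥ 1a 31 5d db 24.
Inner hash: even-index sum = 512 mod 256 = 0; odd-index sum = 453 mod 256 = 197 → 00 c5.
Outer input = (K'⊕opad) ∥ inner = e2 9e 5c 5c 5c ∥ 00 c5.
Outer hash (tag): even-index sum = 607 mod 256 = 95; odd-index sum = 250 mod 256 = 250 → 5f fa.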